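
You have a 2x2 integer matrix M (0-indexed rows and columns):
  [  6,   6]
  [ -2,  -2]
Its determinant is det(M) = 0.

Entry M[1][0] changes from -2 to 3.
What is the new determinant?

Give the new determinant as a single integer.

Answer: -30

Derivation:
det is linear in row 1: changing M[1][0] by delta changes det by delta * cofactor(1,0).
Cofactor C_10 = (-1)^(1+0) * minor(1,0) = -6
Entry delta = 3 - -2 = 5
Det delta = 5 * -6 = -30
New det = 0 + -30 = -30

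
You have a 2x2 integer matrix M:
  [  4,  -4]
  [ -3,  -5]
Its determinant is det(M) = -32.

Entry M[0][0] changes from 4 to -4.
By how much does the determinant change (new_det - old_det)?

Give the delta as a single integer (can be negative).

Answer: 40

Derivation:
Cofactor C_00 = -5
Entry delta = -4 - 4 = -8
Det delta = entry_delta * cofactor = -8 * -5 = 40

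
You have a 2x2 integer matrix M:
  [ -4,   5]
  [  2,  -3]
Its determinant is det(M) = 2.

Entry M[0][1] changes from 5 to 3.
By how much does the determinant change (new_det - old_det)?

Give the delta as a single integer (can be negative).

Cofactor C_01 = -2
Entry delta = 3 - 5 = -2
Det delta = entry_delta * cofactor = -2 * -2 = 4

Answer: 4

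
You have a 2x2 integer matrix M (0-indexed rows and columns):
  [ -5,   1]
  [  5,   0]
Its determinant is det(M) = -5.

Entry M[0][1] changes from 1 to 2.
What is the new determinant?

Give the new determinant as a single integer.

det is linear in row 0: changing M[0][1] by delta changes det by delta * cofactor(0,1).
Cofactor C_01 = (-1)^(0+1) * minor(0,1) = -5
Entry delta = 2 - 1 = 1
Det delta = 1 * -5 = -5
New det = -5 + -5 = -10

Answer: -10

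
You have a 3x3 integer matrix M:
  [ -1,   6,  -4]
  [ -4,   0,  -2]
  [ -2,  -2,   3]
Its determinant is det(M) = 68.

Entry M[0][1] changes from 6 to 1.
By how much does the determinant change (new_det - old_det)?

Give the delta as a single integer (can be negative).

Cofactor C_01 = 16
Entry delta = 1 - 6 = -5
Det delta = entry_delta * cofactor = -5 * 16 = -80

Answer: -80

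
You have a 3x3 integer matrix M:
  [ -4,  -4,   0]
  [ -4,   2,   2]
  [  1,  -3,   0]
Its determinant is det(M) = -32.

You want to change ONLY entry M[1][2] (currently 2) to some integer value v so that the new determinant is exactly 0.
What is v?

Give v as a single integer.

Answer: 0

Derivation:
det is linear in entry M[1][2]: det = old_det + (v - 2) * C_12
Cofactor C_12 = -16
Want det = 0: -32 + (v - 2) * -16 = 0
  (v - 2) = 32 / -16 = -2
  v = 2 + (-2) = 0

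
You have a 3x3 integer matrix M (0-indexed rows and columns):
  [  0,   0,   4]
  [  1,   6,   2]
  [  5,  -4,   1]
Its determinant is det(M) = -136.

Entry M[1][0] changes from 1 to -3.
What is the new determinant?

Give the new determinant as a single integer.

det is linear in row 1: changing M[1][0] by delta changes det by delta * cofactor(1,0).
Cofactor C_10 = (-1)^(1+0) * minor(1,0) = -16
Entry delta = -3 - 1 = -4
Det delta = -4 * -16 = 64
New det = -136 + 64 = -72

Answer: -72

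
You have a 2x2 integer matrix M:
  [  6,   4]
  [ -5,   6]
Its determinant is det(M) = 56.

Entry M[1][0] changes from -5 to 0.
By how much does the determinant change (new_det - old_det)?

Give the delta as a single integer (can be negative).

Cofactor C_10 = -4
Entry delta = 0 - -5 = 5
Det delta = entry_delta * cofactor = 5 * -4 = -20

Answer: -20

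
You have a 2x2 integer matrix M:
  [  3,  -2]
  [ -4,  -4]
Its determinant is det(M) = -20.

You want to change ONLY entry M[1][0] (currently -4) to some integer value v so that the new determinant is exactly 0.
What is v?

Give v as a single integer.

det is linear in entry M[1][0]: det = old_det + (v - -4) * C_10
Cofactor C_10 = 2
Want det = 0: -20 + (v - -4) * 2 = 0
  (v - -4) = 20 / 2 = 10
  v = -4 + (10) = 6

Answer: 6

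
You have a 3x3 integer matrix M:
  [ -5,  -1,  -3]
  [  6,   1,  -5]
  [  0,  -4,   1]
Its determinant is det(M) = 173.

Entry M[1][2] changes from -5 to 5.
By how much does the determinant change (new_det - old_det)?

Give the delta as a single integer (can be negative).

Answer: -200

Derivation:
Cofactor C_12 = -20
Entry delta = 5 - -5 = 10
Det delta = entry_delta * cofactor = 10 * -20 = -200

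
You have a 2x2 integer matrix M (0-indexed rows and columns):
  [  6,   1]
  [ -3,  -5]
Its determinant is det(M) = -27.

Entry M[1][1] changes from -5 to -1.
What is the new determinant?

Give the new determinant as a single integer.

det is linear in row 1: changing M[1][1] by delta changes det by delta * cofactor(1,1).
Cofactor C_11 = (-1)^(1+1) * minor(1,1) = 6
Entry delta = -1 - -5 = 4
Det delta = 4 * 6 = 24
New det = -27 + 24 = -3

Answer: -3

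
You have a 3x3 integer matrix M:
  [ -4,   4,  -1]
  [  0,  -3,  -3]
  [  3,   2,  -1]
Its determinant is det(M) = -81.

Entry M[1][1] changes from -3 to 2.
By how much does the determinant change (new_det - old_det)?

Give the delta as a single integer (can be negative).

Cofactor C_11 = 7
Entry delta = 2 - -3 = 5
Det delta = entry_delta * cofactor = 5 * 7 = 35

Answer: 35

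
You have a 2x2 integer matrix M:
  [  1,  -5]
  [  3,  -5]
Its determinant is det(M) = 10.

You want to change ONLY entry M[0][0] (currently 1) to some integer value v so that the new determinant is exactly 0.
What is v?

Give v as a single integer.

Answer: 3

Derivation:
det is linear in entry M[0][0]: det = old_det + (v - 1) * C_00
Cofactor C_00 = -5
Want det = 0: 10 + (v - 1) * -5 = 0
  (v - 1) = -10 / -5 = 2
  v = 1 + (2) = 3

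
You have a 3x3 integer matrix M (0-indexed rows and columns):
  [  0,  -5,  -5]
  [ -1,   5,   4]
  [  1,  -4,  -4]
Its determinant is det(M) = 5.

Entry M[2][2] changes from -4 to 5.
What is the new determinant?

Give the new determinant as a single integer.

det is linear in row 2: changing M[2][2] by delta changes det by delta * cofactor(2,2).
Cofactor C_22 = (-1)^(2+2) * minor(2,2) = -5
Entry delta = 5 - -4 = 9
Det delta = 9 * -5 = -45
New det = 5 + -45 = -40

Answer: -40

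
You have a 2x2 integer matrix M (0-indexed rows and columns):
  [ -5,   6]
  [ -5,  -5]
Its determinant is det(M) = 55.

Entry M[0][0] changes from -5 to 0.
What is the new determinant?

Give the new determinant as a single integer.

det is linear in row 0: changing M[0][0] by delta changes det by delta * cofactor(0,0).
Cofactor C_00 = (-1)^(0+0) * minor(0,0) = -5
Entry delta = 0 - -5 = 5
Det delta = 5 * -5 = -25
New det = 55 + -25 = 30

Answer: 30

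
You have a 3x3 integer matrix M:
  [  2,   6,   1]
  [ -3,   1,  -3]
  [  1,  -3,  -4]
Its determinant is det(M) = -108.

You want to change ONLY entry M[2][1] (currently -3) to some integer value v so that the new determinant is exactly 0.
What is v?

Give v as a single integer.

Answer: 33

Derivation:
det is linear in entry M[2][1]: det = old_det + (v - -3) * C_21
Cofactor C_21 = 3
Want det = 0: -108 + (v - -3) * 3 = 0
  (v - -3) = 108 / 3 = 36
  v = -3 + (36) = 33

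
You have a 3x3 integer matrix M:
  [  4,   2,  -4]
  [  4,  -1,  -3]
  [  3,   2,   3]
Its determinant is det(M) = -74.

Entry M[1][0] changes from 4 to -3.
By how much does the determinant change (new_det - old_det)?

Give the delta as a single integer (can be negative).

Cofactor C_10 = -14
Entry delta = -3 - 4 = -7
Det delta = entry_delta * cofactor = -7 * -14 = 98

Answer: 98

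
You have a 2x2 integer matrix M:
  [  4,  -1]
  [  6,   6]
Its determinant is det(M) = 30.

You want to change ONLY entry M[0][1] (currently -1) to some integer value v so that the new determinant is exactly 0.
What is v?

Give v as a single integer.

det is linear in entry M[0][1]: det = old_det + (v - -1) * C_01
Cofactor C_01 = -6
Want det = 0: 30 + (v - -1) * -6 = 0
  (v - -1) = -30 / -6 = 5
  v = -1 + (5) = 4

Answer: 4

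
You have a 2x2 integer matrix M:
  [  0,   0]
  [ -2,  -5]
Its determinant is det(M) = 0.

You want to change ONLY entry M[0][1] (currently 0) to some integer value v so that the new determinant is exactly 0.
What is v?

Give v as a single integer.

Answer: 0

Derivation:
det is linear in entry M[0][1]: det = old_det + (v - 0) * C_01
Cofactor C_01 = 2
Want det = 0: 0 + (v - 0) * 2 = 0
  (v - 0) = 0 / 2 = 0
  v = 0 + (0) = 0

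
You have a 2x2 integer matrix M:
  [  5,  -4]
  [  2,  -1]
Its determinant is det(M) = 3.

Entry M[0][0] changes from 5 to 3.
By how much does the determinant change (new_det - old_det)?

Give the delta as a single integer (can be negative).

Answer: 2

Derivation:
Cofactor C_00 = -1
Entry delta = 3 - 5 = -2
Det delta = entry_delta * cofactor = -2 * -1 = 2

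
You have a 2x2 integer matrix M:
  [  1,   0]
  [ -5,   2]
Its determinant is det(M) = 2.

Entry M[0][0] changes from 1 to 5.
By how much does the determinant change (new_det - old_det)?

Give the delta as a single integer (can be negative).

Cofactor C_00 = 2
Entry delta = 5 - 1 = 4
Det delta = entry_delta * cofactor = 4 * 2 = 8

Answer: 8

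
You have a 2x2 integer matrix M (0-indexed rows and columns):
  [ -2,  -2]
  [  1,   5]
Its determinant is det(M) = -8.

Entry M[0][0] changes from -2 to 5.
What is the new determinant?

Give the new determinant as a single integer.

det is linear in row 0: changing M[0][0] by delta changes det by delta * cofactor(0,0).
Cofactor C_00 = (-1)^(0+0) * minor(0,0) = 5
Entry delta = 5 - -2 = 7
Det delta = 7 * 5 = 35
New det = -8 + 35 = 27

Answer: 27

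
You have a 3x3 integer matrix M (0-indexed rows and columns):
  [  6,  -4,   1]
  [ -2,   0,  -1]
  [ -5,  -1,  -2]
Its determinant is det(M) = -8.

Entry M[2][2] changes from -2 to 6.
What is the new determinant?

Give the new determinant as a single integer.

det is linear in row 2: changing M[2][2] by delta changes det by delta * cofactor(2,2).
Cofactor C_22 = (-1)^(2+2) * minor(2,2) = -8
Entry delta = 6 - -2 = 8
Det delta = 8 * -8 = -64
New det = -8 + -64 = -72

Answer: -72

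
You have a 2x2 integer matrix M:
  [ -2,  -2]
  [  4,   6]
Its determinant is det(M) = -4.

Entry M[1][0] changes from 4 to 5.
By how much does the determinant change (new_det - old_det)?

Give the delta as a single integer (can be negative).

Cofactor C_10 = 2
Entry delta = 5 - 4 = 1
Det delta = entry_delta * cofactor = 1 * 2 = 2

Answer: 2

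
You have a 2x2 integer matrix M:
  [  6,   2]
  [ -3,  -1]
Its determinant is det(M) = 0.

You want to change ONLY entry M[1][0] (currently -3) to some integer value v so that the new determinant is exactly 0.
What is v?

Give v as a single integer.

Answer: -3

Derivation:
det is linear in entry M[1][0]: det = old_det + (v - -3) * C_10
Cofactor C_10 = -2
Want det = 0: 0 + (v - -3) * -2 = 0
  (v - -3) = 0 / -2 = 0
  v = -3 + (0) = -3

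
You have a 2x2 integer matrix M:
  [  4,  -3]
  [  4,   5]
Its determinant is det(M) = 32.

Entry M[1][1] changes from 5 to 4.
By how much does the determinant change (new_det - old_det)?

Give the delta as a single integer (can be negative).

Cofactor C_11 = 4
Entry delta = 4 - 5 = -1
Det delta = entry_delta * cofactor = -1 * 4 = -4

Answer: -4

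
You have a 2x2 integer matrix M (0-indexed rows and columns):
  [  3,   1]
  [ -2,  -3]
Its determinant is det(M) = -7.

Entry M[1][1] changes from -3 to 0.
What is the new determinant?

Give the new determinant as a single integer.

Answer: 2

Derivation:
det is linear in row 1: changing M[1][1] by delta changes det by delta * cofactor(1,1).
Cofactor C_11 = (-1)^(1+1) * minor(1,1) = 3
Entry delta = 0 - -3 = 3
Det delta = 3 * 3 = 9
New det = -7 + 9 = 2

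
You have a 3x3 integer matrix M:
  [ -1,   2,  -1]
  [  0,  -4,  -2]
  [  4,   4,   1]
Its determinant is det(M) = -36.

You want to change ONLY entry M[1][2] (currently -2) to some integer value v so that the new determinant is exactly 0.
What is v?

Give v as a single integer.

det is linear in entry M[1][2]: det = old_det + (v - -2) * C_12
Cofactor C_12 = 12
Want det = 0: -36 + (v - -2) * 12 = 0
  (v - -2) = 36 / 12 = 3
  v = -2 + (3) = 1

Answer: 1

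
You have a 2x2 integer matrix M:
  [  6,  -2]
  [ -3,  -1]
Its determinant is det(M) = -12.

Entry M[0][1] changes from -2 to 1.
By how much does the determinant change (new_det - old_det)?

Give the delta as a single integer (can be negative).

Cofactor C_01 = 3
Entry delta = 1 - -2 = 3
Det delta = entry_delta * cofactor = 3 * 3 = 9

Answer: 9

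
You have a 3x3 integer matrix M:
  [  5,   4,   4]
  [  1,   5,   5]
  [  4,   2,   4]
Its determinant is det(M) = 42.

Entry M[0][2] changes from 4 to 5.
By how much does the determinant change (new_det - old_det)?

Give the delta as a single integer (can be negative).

Answer: -18

Derivation:
Cofactor C_02 = -18
Entry delta = 5 - 4 = 1
Det delta = entry_delta * cofactor = 1 * -18 = -18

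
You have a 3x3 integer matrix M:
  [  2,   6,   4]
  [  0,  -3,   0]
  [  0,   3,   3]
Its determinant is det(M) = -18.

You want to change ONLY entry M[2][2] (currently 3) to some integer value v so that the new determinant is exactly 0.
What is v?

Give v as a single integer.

det is linear in entry M[2][2]: det = old_det + (v - 3) * C_22
Cofactor C_22 = -6
Want det = 0: -18 + (v - 3) * -6 = 0
  (v - 3) = 18 / -6 = -3
  v = 3 + (-3) = 0

Answer: 0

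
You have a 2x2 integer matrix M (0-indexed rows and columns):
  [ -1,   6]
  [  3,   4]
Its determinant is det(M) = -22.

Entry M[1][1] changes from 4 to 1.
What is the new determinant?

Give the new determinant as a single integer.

Answer: -19

Derivation:
det is linear in row 1: changing M[1][1] by delta changes det by delta * cofactor(1,1).
Cofactor C_11 = (-1)^(1+1) * minor(1,1) = -1
Entry delta = 1 - 4 = -3
Det delta = -3 * -1 = 3
New det = -22 + 3 = -19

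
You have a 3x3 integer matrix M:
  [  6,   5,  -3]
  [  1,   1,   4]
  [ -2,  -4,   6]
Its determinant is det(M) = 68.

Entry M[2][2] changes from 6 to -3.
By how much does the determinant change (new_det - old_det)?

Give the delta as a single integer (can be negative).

Cofactor C_22 = 1
Entry delta = -3 - 6 = -9
Det delta = entry_delta * cofactor = -9 * 1 = -9

Answer: -9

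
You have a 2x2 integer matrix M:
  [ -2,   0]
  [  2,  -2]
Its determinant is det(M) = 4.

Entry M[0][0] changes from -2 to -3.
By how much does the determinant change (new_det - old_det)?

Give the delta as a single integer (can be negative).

Answer: 2

Derivation:
Cofactor C_00 = -2
Entry delta = -3 - -2 = -1
Det delta = entry_delta * cofactor = -1 * -2 = 2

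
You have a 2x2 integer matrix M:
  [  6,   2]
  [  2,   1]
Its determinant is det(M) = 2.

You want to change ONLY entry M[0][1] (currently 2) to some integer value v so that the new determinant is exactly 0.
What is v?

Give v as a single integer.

Answer: 3

Derivation:
det is linear in entry M[0][1]: det = old_det + (v - 2) * C_01
Cofactor C_01 = -2
Want det = 0: 2 + (v - 2) * -2 = 0
  (v - 2) = -2 / -2 = 1
  v = 2 + (1) = 3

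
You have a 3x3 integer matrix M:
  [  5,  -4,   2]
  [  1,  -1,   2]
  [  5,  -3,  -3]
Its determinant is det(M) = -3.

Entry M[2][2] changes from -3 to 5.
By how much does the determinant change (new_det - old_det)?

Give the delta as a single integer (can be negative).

Cofactor C_22 = -1
Entry delta = 5 - -3 = 8
Det delta = entry_delta * cofactor = 8 * -1 = -8

Answer: -8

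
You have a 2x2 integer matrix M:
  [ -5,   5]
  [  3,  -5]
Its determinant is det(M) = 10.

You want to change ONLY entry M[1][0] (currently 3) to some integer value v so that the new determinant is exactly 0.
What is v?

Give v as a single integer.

Answer: 5

Derivation:
det is linear in entry M[1][0]: det = old_det + (v - 3) * C_10
Cofactor C_10 = -5
Want det = 0: 10 + (v - 3) * -5 = 0
  (v - 3) = -10 / -5 = 2
  v = 3 + (2) = 5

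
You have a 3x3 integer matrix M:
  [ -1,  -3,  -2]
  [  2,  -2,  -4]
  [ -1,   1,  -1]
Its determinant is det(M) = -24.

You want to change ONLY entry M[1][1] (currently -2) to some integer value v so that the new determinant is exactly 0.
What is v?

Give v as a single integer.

det is linear in entry M[1][1]: det = old_det + (v - -2) * C_11
Cofactor C_11 = -1
Want det = 0: -24 + (v - -2) * -1 = 0
  (v - -2) = 24 / -1 = -24
  v = -2 + (-24) = -26

Answer: -26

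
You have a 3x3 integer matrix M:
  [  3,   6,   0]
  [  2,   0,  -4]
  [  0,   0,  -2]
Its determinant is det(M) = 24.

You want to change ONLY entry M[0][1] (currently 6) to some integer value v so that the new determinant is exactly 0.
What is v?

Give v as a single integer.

det is linear in entry M[0][1]: det = old_det + (v - 6) * C_01
Cofactor C_01 = 4
Want det = 0: 24 + (v - 6) * 4 = 0
  (v - 6) = -24 / 4 = -6
  v = 6 + (-6) = 0

Answer: 0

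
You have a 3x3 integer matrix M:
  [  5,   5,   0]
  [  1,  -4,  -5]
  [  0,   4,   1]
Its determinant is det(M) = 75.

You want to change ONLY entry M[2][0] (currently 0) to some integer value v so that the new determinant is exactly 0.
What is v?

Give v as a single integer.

Answer: 3

Derivation:
det is linear in entry M[2][0]: det = old_det + (v - 0) * C_20
Cofactor C_20 = -25
Want det = 0: 75 + (v - 0) * -25 = 0
  (v - 0) = -75 / -25 = 3
  v = 0 + (3) = 3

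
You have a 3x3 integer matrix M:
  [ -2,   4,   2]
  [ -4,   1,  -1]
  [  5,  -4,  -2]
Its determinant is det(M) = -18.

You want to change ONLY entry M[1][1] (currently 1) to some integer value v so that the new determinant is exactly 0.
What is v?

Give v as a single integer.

det is linear in entry M[1][1]: det = old_det + (v - 1) * C_11
Cofactor C_11 = -6
Want det = 0: -18 + (v - 1) * -6 = 0
  (v - 1) = 18 / -6 = -3
  v = 1 + (-3) = -2

Answer: -2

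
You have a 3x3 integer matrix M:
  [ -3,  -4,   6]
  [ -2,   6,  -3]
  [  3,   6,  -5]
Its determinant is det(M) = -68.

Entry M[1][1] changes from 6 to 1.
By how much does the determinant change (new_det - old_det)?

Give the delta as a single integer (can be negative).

Cofactor C_11 = -3
Entry delta = 1 - 6 = -5
Det delta = entry_delta * cofactor = -5 * -3 = 15

Answer: 15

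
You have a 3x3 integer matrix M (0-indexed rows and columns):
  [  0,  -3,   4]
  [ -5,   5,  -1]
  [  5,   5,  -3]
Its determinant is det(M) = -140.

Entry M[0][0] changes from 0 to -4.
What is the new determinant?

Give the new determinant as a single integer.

det is linear in row 0: changing M[0][0] by delta changes det by delta * cofactor(0,0).
Cofactor C_00 = (-1)^(0+0) * minor(0,0) = -10
Entry delta = -4 - 0 = -4
Det delta = -4 * -10 = 40
New det = -140 + 40 = -100

Answer: -100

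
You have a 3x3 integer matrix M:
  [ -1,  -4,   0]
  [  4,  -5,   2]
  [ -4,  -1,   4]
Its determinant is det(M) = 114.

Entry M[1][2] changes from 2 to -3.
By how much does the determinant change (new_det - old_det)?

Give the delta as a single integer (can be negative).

Cofactor C_12 = 15
Entry delta = -3 - 2 = -5
Det delta = entry_delta * cofactor = -5 * 15 = -75

Answer: -75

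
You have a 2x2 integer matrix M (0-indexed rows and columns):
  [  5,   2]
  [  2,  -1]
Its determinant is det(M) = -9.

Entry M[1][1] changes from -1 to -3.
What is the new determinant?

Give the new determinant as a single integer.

det is linear in row 1: changing M[1][1] by delta changes det by delta * cofactor(1,1).
Cofactor C_11 = (-1)^(1+1) * minor(1,1) = 5
Entry delta = -3 - -1 = -2
Det delta = -2 * 5 = -10
New det = -9 + -10 = -19

Answer: -19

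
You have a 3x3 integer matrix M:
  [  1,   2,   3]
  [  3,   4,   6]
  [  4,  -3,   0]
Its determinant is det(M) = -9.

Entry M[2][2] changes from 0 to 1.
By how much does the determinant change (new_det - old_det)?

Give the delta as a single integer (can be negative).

Answer: -2

Derivation:
Cofactor C_22 = -2
Entry delta = 1 - 0 = 1
Det delta = entry_delta * cofactor = 1 * -2 = -2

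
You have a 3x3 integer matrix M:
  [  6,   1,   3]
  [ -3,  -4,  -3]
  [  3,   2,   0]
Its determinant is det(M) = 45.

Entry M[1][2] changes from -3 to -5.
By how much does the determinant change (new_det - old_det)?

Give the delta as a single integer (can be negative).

Answer: 18

Derivation:
Cofactor C_12 = -9
Entry delta = -5 - -3 = -2
Det delta = entry_delta * cofactor = -2 * -9 = 18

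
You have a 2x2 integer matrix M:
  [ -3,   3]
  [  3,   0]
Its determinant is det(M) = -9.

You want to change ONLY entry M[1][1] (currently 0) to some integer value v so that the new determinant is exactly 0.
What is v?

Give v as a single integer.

Answer: -3

Derivation:
det is linear in entry M[1][1]: det = old_det + (v - 0) * C_11
Cofactor C_11 = -3
Want det = 0: -9 + (v - 0) * -3 = 0
  (v - 0) = 9 / -3 = -3
  v = 0 + (-3) = -3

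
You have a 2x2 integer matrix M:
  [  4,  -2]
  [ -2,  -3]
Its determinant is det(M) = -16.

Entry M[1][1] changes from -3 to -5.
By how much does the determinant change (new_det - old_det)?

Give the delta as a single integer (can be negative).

Cofactor C_11 = 4
Entry delta = -5 - -3 = -2
Det delta = entry_delta * cofactor = -2 * 4 = -8

Answer: -8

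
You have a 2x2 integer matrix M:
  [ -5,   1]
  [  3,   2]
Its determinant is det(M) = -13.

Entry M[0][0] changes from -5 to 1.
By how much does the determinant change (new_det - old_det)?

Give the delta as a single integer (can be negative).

Cofactor C_00 = 2
Entry delta = 1 - -5 = 6
Det delta = entry_delta * cofactor = 6 * 2 = 12

Answer: 12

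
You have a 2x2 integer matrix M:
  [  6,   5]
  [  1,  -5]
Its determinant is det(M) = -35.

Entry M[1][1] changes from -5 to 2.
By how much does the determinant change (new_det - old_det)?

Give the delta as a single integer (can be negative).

Answer: 42

Derivation:
Cofactor C_11 = 6
Entry delta = 2 - -5 = 7
Det delta = entry_delta * cofactor = 7 * 6 = 42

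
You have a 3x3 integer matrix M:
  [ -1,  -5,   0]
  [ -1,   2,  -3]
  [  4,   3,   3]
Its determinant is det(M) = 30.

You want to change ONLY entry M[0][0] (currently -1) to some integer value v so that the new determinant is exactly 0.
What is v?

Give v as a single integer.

det is linear in entry M[0][0]: det = old_det + (v - -1) * C_00
Cofactor C_00 = 15
Want det = 0: 30 + (v - -1) * 15 = 0
  (v - -1) = -30 / 15 = -2
  v = -1 + (-2) = -3

Answer: -3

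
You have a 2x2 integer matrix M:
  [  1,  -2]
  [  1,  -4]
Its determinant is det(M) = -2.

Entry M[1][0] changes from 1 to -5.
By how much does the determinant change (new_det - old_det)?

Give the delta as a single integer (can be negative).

Cofactor C_10 = 2
Entry delta = -5 - 1 = -6
Det delta = entry_delta * cofactor = -6 * 2 = -12

Answer: -12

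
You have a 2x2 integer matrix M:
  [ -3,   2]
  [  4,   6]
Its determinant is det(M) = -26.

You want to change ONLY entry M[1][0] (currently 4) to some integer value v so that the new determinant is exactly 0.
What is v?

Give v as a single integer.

Answer: -9

Derivation:
det is linear in entry M[1][0]: det = old_det + (v - 4) * C_10
Cofactor C_10 = -2
Want det = 0: -26 + (v - 4) * -2 = 0
  (v - 4) = 26 / -2 = -13
  v = 4 + (-13) = -9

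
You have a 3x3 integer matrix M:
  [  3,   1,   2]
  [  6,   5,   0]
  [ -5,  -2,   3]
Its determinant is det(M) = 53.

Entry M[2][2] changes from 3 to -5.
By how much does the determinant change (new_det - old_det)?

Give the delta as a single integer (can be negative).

Answer: -72

Derivation:
Cofactor C_22 = 9
Entry delta = -5 - 3 = -8
Det delta = entry_delta * cofactor = -8 * 9 = -72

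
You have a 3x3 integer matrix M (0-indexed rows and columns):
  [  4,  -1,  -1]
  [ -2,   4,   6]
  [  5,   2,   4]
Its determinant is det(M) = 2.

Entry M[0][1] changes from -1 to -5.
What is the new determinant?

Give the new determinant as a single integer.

det is linear in row 0: changing M[0][1] by delta changes det by delta * cofactor(0,1).
Cofactor C_01 = (-1)^(0+1) * minor(0,1) = 38
Entry delta = -5 - -1 = -4
Det delta = -4 * 38 = -152
New det = 2 + -152 = -150

Answer: -150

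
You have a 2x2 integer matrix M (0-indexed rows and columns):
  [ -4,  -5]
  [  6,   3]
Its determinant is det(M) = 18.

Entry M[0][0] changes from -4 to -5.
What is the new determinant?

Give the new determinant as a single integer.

det is linear in row 0: changing M[0][0] by delta changes det by delta * cofactor(0,0).
Cofactor C_00 = (-1)^(0+0) * minor(0,0) = 3
Entry delta = -5 - -4 = -1
Det delta = -1 * 3 = -3
New det = 18 + -3 = 15

Answer: 15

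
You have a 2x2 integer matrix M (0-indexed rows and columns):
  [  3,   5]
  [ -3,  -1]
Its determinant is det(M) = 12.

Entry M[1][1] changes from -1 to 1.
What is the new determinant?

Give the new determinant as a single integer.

Answer: 18

Derivation:
det is linear in row 1: changing M[1][1] by delta changes det by delta * cofactor(1,1).
Cofactor C_11 = (-1)^(1+1) * minor(1,1) = 3
Entry delta = 1 - -1 = 2
Det delta = 2 * 3 = 6
New det = 12 + 6 = 18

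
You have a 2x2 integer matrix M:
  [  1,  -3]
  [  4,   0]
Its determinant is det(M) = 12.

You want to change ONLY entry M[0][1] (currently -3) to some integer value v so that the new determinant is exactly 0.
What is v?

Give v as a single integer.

det is linear in entry M[0][1]: det = old_det + (v - -3) * C_01
Cofactor C_01 = -4
Want det = 0: 12 + (v - -3) * -4 = 0
  (v - -3) = -12 / -4 = 3
  v = -3 + (3) = 0

Answer: 0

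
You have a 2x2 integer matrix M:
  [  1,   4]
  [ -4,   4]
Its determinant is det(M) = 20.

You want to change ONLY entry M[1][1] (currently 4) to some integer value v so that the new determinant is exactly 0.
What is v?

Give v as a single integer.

Answer: -16

Derivation:
det is linear in entry M[1][1]: det = old_det + (v - 4) * C_11
Cofactor C_11 = 1
Want det = 0: 20 + (v - 4) * 1 = 0
  (v - 4) = -20 / 1 = -20
  v = 4 + (-20) = -16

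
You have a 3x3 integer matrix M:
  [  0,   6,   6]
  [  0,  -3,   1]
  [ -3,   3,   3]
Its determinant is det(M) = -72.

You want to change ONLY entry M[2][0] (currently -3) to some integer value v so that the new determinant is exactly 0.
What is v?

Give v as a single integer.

det is linear in entry M[2][0]: det = old_det + (v - -3) * C_20
Cofactor C_20 = 24
Want det = 0: -72 + (v - -3) * 24 = 0
  (v - -3) = 72 / 24 = 3
  v = -3 + (3) = 0

Answer: 0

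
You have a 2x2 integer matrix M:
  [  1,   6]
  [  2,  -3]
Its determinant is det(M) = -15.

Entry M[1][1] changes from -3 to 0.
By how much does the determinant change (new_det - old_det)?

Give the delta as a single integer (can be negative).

Answer: 3

Derivation:
Cofactor C_11 = 1
Entry delta = 0 - -3 = 3
Det delta = entry_delta * cofactor = 3 * 1 = 3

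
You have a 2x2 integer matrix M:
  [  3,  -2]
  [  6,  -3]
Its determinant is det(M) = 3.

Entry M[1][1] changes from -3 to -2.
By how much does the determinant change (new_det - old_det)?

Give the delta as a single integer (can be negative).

Answer: 3

Derivation:
Cofactor C_11 = 3
Entry delta = -2 - -3 = 1
Det delta = entry_delta * cofactor = 1 * 3 = 3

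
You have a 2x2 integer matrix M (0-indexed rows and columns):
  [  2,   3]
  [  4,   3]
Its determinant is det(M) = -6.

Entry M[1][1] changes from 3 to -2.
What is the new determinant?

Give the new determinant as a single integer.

Answer: -16

Derivation:
det is linear in row 1: changing M[1][1] by delta changes det by delta * cofactor(1,1).
Cofactor C_11 = (-1)^(1+1) * minor(1,1) = 2
Entry delta = -2 - 3 = -5
Det delta = -5 * 2 = -10
New det = -6 + -10 = -16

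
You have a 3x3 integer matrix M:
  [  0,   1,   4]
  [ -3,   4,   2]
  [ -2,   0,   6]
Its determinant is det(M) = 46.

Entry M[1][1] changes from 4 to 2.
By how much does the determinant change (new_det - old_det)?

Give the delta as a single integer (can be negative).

Answer: -16

Derivation:
Cofactor C_11 = 8
Entry delta = 2 - 4 = -2
Det delta = entry_delta * cofactor = -2 * 8 = -16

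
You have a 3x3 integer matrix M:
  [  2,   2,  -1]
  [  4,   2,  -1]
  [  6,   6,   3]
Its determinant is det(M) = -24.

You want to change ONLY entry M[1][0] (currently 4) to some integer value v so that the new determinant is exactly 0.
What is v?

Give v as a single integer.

det is linear in entry M[1][0]: det = old_det + (v - 4) * C_10
Cofactor C_10 = -12
Want det = 0: -24 + (v - 4) * -12 = 0
  (v - 4) = 24 / -12 = -2
  v = 4 + (-2) = 2

Answer: 2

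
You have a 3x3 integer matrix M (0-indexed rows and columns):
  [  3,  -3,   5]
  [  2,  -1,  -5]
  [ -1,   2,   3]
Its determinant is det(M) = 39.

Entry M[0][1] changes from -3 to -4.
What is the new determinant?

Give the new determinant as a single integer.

det is linear in row 0: changing M[0][1] by delta changes det by delta * cofactor(0,1).
Cofactor C_01 = (-1)^(0+1) * minor(0,1) = -1
Entry delta = -4 - -3 = -1
Det delta = -1 * -1 = 1
New det = 39 + 1 = 40

Answer: 40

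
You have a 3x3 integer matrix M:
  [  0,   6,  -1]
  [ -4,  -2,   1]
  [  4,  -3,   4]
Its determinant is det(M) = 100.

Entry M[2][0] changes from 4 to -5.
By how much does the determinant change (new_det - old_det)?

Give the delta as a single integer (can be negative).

Cofactor C_20 = 4
Entry delta = -5 - 4 = -9
Det delta = entry_delta * cofactor = -9 * 4 = -36

Answer: -36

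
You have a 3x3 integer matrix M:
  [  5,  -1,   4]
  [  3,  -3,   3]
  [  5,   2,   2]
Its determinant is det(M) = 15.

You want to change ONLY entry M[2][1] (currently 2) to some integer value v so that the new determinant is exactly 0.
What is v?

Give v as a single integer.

det is linear in entry M[2][1]: det = old_det + (v - 2) * C_21
Cofactor C_21 = -3
Want det = 0: 15 + (v - 2) * -3 = 0
  (v - 2) = -15 / -3 = 5
  v = 2 + (5) = 7

Answer: 7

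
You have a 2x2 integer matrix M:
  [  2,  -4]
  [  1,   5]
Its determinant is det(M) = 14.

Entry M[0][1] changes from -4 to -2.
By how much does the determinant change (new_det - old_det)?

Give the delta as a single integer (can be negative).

Cofactor C_01 = -1
Entry delta = -2 - -4 = 2
Det delta = entry_delta * cofactor = 2 * -1 = -2

Answer: -2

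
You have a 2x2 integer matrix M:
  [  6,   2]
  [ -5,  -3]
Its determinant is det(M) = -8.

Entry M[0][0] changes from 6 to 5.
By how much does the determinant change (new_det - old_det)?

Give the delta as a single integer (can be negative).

Answer: 3

Derivation:
Cofactor C_00 = -3
Entry delta = 5 - 6 = -1
Det delta = entry_delta * cofactor = -1 * -3 = 3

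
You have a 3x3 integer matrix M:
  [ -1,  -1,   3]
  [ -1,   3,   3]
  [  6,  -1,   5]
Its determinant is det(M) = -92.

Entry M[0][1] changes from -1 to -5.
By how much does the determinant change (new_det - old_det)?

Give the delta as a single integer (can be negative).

Cofactor C_01 = 23
Entry delta = -5 - -1 = -4
Det delta = entry_delta * cofactor = -4 * 23 = -92

Answer: -92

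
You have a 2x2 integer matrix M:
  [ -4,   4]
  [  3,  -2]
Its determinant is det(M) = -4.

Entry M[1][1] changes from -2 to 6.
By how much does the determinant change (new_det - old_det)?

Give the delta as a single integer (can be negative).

Answer: -32

Derivation:
Cofactor C_11 = -4
Entry delta = 6 - -2 = 8
Det delta = entry_delta * cofactor = 8 * -4 = -32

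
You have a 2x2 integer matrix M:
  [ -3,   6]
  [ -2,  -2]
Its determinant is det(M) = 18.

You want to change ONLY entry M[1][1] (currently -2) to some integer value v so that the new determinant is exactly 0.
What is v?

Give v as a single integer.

det is linear in entry M[1][1]: det = old_det + (v - -2) * C_11
Cofactor C_11 = -3
Want det = 0: 18 + (v - -2) * -3 = 0
  (v - -2) = -18 / -3 = 6
  v = -2 + (6) = 4

Answer: 4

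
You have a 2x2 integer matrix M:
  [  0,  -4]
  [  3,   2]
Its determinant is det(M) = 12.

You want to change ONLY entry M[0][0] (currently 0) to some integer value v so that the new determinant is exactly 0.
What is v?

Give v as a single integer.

Answer: -6

Derivation:
det is linear in entry M[0][0]: det = old_det + (v - 0) * C_00
Cofactor C_00 = 2
Want det = 0: 12 + (v - 0) * 2 = 0
  (v - 0) = -12 / 2 = -6
  v = 0 + (-6) = -6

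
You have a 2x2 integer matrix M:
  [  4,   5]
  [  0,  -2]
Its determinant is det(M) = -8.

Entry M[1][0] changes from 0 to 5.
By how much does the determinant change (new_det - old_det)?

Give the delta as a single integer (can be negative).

Answer: -25

Derivation:
Cofactor C_10 = -5
Entry delta = 5 - 0 = 5
Det delta = entry_delta * cofactor = 5 * -5 = -25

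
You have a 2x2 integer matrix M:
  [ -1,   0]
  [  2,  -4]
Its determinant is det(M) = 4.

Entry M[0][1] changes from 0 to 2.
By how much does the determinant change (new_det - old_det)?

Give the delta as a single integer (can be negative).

Cofactor C_01 = -2
Entry delta = 2 - 0 = 2
Det delta = entry_delta * cofactor = 2 * -2 = -4

Answer: -4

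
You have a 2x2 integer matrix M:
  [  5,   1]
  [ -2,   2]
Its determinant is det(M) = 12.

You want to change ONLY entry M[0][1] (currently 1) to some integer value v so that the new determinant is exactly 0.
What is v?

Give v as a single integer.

det is linear in entry M[0][1]: det = old_det + (v - 1) * C_01
Cofactor C_01 = 2
Want det = 0: 12 + (v - 1) * 2 = 0
  (v - 1) = -12 / 2 = -6
  v = 1 + (-6) = -5

Answer: -5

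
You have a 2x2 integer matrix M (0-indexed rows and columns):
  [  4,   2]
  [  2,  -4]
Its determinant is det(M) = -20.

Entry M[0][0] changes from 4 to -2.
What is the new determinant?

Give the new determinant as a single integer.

det is linear in row 0: changing M[0][0] by delta changes det by delta * cofactor(0,0).
Cofactor C_00 = (-1)^(0+0) * minor(0,0) = -4
Entry delta = -2 - 4 = -6
Det delta = -6 * -4 = 24
New det = -20 + 24 = 4

Answer: 4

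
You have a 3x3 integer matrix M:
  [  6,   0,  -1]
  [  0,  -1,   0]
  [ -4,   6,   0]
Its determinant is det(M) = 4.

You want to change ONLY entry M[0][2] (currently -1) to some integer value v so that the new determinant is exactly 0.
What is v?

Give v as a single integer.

det is linear in entry M[0][2]: det = old_det + (v - -1) * C_02
Cofactor C_02 = -4
Want det = 0: 4 + (v - -1) * -4 = 0
  (v - -1) = -4 / -4 = 1
  v = -1 + (1) = 0

Answer: 0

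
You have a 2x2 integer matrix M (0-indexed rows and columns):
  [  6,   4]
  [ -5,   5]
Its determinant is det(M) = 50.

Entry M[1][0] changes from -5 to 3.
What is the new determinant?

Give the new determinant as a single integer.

Answer: 18

Derivation:
det is linear in row 1: changing M[1][0] by delta changes det by delta * cofactor(1,0).
Cofactor C_10 = (-1)^(1+0) * minor(1,0) = -4
Entry delta = 3 - -5 = 8
Det delta = 8 * -4 = -32
New det = 50 + -32 = 18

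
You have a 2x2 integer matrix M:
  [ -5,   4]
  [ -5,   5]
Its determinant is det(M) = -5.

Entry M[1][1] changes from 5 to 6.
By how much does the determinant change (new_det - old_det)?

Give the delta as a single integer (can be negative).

Cofactor C_11 = -5
Entry delta = 6 - 5 = 1
Det delta = entry_delta * cofactor = 1 * -5 = -5

Answer: -5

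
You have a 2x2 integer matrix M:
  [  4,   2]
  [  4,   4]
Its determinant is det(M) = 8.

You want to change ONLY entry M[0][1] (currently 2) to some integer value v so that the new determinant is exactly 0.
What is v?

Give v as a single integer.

det is linear in entry M[0][1]: det = old_det + (v - 2) * C_01
Cofactor C_01 = -4
Want det = 0: 8 + (v - 2) * -4 = 0
  (v - 2) = -8 / -4 = 2
  v = 2 + (2) = 4

Answer: 4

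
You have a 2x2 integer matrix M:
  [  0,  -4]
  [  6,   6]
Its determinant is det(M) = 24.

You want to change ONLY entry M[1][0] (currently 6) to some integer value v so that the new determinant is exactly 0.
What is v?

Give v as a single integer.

det is linear in entry M[1][0]: det = old_det + (v - 6) * C_10
Cofactor C_10 = 4
Want det = 0: 24 + (v - 6) * 4 = 0
  (v - 6) = -24 / 4 = -6
  v = 6 + (-6) = 0

Answer: 0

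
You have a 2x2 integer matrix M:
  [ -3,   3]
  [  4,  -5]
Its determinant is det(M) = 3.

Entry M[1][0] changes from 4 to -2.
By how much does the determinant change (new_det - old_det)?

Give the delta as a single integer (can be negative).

Cofactor C_10 = -3
Entry delta = -2 - 4 = -6
Det delta = entry_delta * cofactor = -6 * -3 = 18

Answer: 18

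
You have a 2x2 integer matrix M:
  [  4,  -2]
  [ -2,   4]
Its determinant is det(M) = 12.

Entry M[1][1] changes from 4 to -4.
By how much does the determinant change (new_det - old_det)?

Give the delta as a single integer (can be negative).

Cofactor C_11 = 4
Entry delta = -4 - 4 = -8
Det delta = entry_delta * cofactor = -8 * 4 = -32

Answer: -32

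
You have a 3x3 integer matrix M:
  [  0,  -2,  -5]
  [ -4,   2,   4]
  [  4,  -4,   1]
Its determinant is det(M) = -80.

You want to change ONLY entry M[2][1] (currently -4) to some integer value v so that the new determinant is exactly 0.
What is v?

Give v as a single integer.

det is linear in entry M[2][1]: det = old_det + (v - -4) * C_21
Cofactor C_21 = 20
Want det = 0: -80 + (v - -4) * 20 = 0
  (v - -4) = 80 / 20 = 4
  v = -4 + (4) = 0

Answer: 0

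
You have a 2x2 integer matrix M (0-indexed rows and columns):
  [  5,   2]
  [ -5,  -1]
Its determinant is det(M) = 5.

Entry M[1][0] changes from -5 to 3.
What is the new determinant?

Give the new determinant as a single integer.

det is linear in row 1: changing M[1][0] by delta changes det by delta * cofactor(1,0).
Cofactor C_10 = (-1)^(1+0) * minor(1,0) = -2
Entry delta = 3 - -5 = 8
Det delta = 8 * -2 = -16
New det = 5 + -16 = -11

Answer: -11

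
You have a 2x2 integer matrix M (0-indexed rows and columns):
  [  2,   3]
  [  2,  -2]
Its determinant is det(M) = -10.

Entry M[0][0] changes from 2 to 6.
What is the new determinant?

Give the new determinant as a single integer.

Answer: -18

Derivation:
det is linear in row 0: changing M[0][0] by delta changes det by delta * cofactor(0,0).
Cofactor C_00 = (-1)^(0+0) * minor(0,0) = -2
Entry delta = 6 - 2 = 4
Det delta = 4 * -2 = -8
New det = -10 + -8 = -18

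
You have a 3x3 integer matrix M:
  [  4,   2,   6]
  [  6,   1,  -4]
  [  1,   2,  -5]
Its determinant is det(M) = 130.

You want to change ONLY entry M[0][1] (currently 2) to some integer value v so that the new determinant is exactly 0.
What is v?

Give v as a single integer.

Answer: -3

Derivation:
det is linear in entry M[0][1]: det = old_det + (v - 2) * C_01
Cofactor C_01 = 26
Want det = 0: 130 + (v - 2) * 26 = 0
  (v - 2) = -130 / 26 = -5
  v = 2 + (-5) = -3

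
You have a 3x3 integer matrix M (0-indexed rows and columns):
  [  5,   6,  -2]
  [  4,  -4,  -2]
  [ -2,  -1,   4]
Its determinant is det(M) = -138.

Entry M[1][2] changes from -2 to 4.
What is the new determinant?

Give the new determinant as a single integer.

det is linear in row 1: changing M[1][2] by delta changes det by delta * cofactor(1,2).
Cofactor C_12 = (-1)^(1+2) * minor(1,2) = -7
Entry delta = 4 - -2 = 6
Det delta = 6 * -7 = -42
New det = -138 + -42 = -180

Answer: -180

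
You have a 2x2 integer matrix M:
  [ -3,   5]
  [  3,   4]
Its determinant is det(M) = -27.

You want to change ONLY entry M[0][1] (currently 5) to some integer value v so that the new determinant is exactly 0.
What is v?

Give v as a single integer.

det is linear in entry M[0][1]: det = old_det + (v - 5) * C_01
Cofactor C_01 = -3
Want det = 0: -27 + (v - 5) * -3 = 0
  (v - 5) = 27 / -3 = -9
  v = 5 + (-9) = -4

Answer: -4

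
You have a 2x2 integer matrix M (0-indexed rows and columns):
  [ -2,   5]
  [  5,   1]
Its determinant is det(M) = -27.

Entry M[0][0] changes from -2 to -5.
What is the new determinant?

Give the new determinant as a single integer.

det is linear in row 0: changing M[0][0] by delta changes det by delta * cofactor(0,0).
Cofactor C_00 = (-1)^(0+0) * minor(0,0) = 1
Entry delta = -5 - -2 = -3
Det delta = -3 * 1 = -3
New det = -27 + -3 = -30

Answer: -30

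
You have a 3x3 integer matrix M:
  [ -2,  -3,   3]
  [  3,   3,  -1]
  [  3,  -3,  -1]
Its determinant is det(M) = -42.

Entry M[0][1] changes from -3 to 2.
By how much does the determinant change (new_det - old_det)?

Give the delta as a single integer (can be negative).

Cofactor C_01 = 0
Entry delta = 2 - -3 = 5
Det delta = entry_delta * cofactor = 5 * 0 = 0

Answer: 0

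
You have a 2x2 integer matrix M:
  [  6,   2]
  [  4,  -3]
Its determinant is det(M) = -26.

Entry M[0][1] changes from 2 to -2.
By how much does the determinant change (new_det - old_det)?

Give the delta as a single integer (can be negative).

Cofactor C_01 = -4
Entry delta = -2 - 2 = -4
Det delta = entry_delta * cofactor = -4 * -4 = 16

Answer: 16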